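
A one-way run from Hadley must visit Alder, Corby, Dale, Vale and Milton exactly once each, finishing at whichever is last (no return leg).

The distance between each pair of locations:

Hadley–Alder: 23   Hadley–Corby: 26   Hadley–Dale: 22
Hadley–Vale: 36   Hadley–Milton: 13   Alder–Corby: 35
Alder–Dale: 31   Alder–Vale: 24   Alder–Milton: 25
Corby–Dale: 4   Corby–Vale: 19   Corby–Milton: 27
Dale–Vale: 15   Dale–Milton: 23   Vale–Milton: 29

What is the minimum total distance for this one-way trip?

There are 5! = 120 possible orderings.
Hadley → Alder → Corby → Dale → Vale → Milton: 23+35+4+15+29 = 106
Hadley → Alder → Corby → Dale → Milton → Vale: 23+35+4+23+29 = 114
Hadley → Alder → Corby → Vale → Dale → Milton: 23+35+19+15+23 = 115
Hadley → Alder → Corby → Vale → Milton → Dale: 23+35+19+29+23 = 129
Hadley → Alder → Corby → Milton → Dale → Vale: 23+35+27+23+15 = 123
Hadley → Alder → Corby → Milton → Vale → Dale: 23+35+27+29+15 = 129
Hadley → Alder → Dale → Corby → Vale → Milton: 23+31+4+19+29 = 106
Hadley → Alder → Dale → Corby → Milton → Vale: 23+31+4+27+29 = 114
Hadley → Alder → Dale → Vale → Corby → Milton: 23+31+15+19+27 = 115
Hadley → Alder → Dale → Vale → Milton → Corby: 23+31+15+29+27 = 125
Hadley → Alder → Dale → Milton → Corby → Vale: 23+31+23+27+19 = 123
Hadley → Alder → Dale → Milton → Vale → Corby: 23+31+23+29+19 = 125
Hadley → Alder → Vale → Corby → Dale → Milton: 23+24+19+4+23 = 93
Hadley → Alder → Vale → Corby → Milton → Dale: 23+24+19+27+23 = 116
… (106 more)
Hadley → Milton → Alder → Vale → Dale → Corby: 13+25+24+15+4 = 81  ← best
The minimum is 81.
One shortest path: Hadley → Milton → Alder → Vale → Dale → Corby.

Minimum one-way distance = 81.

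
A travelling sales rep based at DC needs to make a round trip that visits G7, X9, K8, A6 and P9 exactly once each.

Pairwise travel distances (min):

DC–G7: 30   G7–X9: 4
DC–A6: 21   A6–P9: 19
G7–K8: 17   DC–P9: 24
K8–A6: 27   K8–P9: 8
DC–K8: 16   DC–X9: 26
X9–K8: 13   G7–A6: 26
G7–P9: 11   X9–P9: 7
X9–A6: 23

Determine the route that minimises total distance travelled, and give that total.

DC - G7 - X9 - K8 - A6 - P9 - DC: 30+4+13+27+19+24 = 117
DC - G7 - X9 - K8 - P9 - A6 - DC: 30+4+13+8+19+21 = 95
DC - G7 - X9 - A6 - K8 - P9 - DC: 30+4+23+27+8+24 = 116
DC - G7 - X9 - A6 - P9 - K8 - DC: 30+4+23+19+8+16 = 100
DC - G7 - X9 - P9 - K8 - A6 - DC: 30+4+7+8+27+21 = 97
DC - G7 - X9 - P9 - A6 - K8 - DC: 30+4+7+19+27+16 = 103
DC - G7 - K8 - X9 - A6 - P9 - DC: 30+17+13+23+19+24 = 126
DC - G7 - K8 - X9 - P9 - A6 - DC: 30+17+13+7+19+21 = 107
DC - G7 - K8 - A6 - X9 - P9 - DC: 30+17+27+23+7+24 = 128
DC - G7 - K8 - A6 - P9 - X9 - DC: 30+17+27+19+7+26 = 126
DC - G7 - K8 - P9 - X9 - A6 - DC: 30+17+8+7+23+21 = 106
DC - G7 - K8 - P9 - A6 - X9 - DC: 30+17+8+19+23+26 = 123
DC - G7 - A6 - X9 - K8 - P9 - DC: 30+26+23+13+8+24 = 124
DC - G7 - A6 - X9 - P9 - K8 - DC: 30+26+23+7+8+16 = 110
… (46 more)
DC - K8 - P9 - X9 - G7 - A6 - DC: 16+8+7+4+26+21 = 82  ← best
The minimum is 82.
One optimal route: DC → K8 → P9 → X9 → G7 → A6 → DC (or its reverse).

82 min — the shortest possible round trip.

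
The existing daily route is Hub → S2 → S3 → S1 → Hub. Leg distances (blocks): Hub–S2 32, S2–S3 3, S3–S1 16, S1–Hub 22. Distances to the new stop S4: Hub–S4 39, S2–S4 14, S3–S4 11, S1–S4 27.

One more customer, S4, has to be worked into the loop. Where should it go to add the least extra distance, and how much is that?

Adding 21 blocks by placing S4 on the Hub–S2 leg.

Insertion cost between consecutive stops i–j is d(i,S4) + d(S4,j) − d(i,j):
  between Hub and S2: 39 + 14 − 32 = 21
  between S2 and S3: 14 + 11 − 3 = 22
  between S3 and S1: 11 + 27 − 16 = 22
  between S1 and Hub: 27 + 39 − 22 = 44
Cheapest insertion is between Hub and S2, adding 21.
New total = 73 + 21 = 94.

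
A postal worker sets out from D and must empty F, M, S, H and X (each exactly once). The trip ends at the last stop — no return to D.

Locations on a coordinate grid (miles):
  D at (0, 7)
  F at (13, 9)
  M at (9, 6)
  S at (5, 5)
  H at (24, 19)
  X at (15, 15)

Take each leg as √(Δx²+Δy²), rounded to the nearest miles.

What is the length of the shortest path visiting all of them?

There are 5! = 120 possible orderings.
D - F - M - S - H - X: 13+5+4+24+10 = 56
D - F - M - S - X - H: 13+5+4+14+10 = 46
D - F - M - H - S - X: 13+5+20+24+14 = 76
D - F - M - H - X - S: 13+5+20+10+14 = 62
D - F - M - X - S - H: 13+5+11+14+24 = 67
D - F - M - X - H - S: 13+5+11+10+24 = 63
D - F - S - M - H - X: 13+9+4+20+10 = 56
D - F - S - M - X - H: 13+9+4+11+10 = 47
D - F - S - H - M - X: 13+9+24+20+11 = 77
D - F - S - H - X - M: 13+9+24+10+11 = 67
D - F - S - X - M - H: 13+9+14+11+20 = 67
D - F - S - X - H - M: 13+9+14+10+20 = 66
D - F - H - M - S - X: 13+15+20+4+14 = 66
D - F - H - M - X - S: 13+15+20+11+14 = 73
… (106 more)
D - S - M - F - X - H: 5+4+5+6+10 = 30  ← best
The minimum is 30.
One shortest path: D → S → M → F → X → H.

Shortest open route: 30 miles.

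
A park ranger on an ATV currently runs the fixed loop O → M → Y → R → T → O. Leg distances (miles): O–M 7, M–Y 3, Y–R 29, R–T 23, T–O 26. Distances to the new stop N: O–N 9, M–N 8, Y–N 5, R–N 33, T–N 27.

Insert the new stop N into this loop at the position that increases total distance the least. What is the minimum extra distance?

Insertion cost between consecutive stops i–j is d(i,N) + d(N,j) − d(i,j):
  between O and M: 9 + 8 − 7 = 10
  between M and Y: 8 + 5 − 3 = 10
  between Y and R: 5 + 33 − 29 = 9
  between R and T: 33 + 27 − 23 = 37
  between T and O: 27 + 9 − 26 = 10
Cheapest insertion is between Y and R, adding 9.
New total = 88 + 9 = 97.

Minimum extra distance: 9 miles, inserting N between Y and R.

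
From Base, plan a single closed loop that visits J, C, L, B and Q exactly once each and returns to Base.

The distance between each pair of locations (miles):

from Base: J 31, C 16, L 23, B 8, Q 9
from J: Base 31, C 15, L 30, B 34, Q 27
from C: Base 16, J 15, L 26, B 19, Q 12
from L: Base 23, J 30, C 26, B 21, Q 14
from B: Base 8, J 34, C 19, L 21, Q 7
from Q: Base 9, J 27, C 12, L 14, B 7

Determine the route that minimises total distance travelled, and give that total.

90 miles — the shortest possible round trip.

Base→J→C→L→B→Q→Base: 31+15+26+21+7+9 = 109
Base→J→C→L→Q→B→Base: 31+15+26+14+7+8 = 101
Base→J→C→B→L→Q→Base: 31+15+19+21+14+9 = 109
Base→J→C→B→Q→L→Base: 31+15+19+7+14+23 = 109
Base→J→C→Q→L→B→Base: 31+15+12+14+21+8 = 101
Base→J→C→Q→B→L→Base: 31+15+12+7+21+23 = 109
Base→J→L→C→B→Q→Base: 31+30+26+19+7+9 = 122
Base→J→L→C→Q→B→Base: 31+30+26+12+7+8 = 114
Base→J→L→B→C→Q→Base: 31+30+21+19+12+9 = 122
Base→J→L→B→Q→C→Base: 31+30+21+7+12+16 = 117
Base→J→L→Q→C→B→Base: 31+30+14+12+19+8 = 114
Base→J→L→Q→B→C→Base: 31+30+14+7+19+16 = 117
Base→J→B→C→L→Q→Base: 31+34+19+26+14+9 = 133
Base→J→B→C→Q→L→Base: 31+34+19+12+14+23 = 133
… (46 more)
Base→C→J→L→Q→B→Base: 16+15+30+14+7+8 = 90  ← best
The minimum is 90.
One optimal route: Base → C → J → L → Q → B → Base (or its reverse).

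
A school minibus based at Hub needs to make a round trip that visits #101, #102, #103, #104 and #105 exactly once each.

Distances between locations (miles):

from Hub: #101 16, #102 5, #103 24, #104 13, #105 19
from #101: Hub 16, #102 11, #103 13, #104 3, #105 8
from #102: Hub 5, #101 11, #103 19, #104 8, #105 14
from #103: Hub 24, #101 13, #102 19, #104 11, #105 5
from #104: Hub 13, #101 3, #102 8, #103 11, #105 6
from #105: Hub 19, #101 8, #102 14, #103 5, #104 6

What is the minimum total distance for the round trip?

53 miles — the shortest possible round trip.

There are 60 distinct closed tours to check (reversals are equivalent).
Hub → #101 → #102 → #103 → #104 → #105 → Hub: 16+11+19+11+6+19 = 82
Hub → #101 → #102 → #103 → #105 → #104 → Hub: 16+11+19+5+6+13 = 70
Hub → #101 → #102 → #104 → #103 → #105 → Hub: 16+11+8+11+5+19 = 70
Hub → #101 → #102 → #104 → #105 → #103 → Hub: 16+11+8+6+5+24 = 70
Hub → #101 → #102 → #105 → #103 → #104 → Hub: 16+11+14+5+11+13 = 70
Hub → #101 → #102 → #105 → #104 → #103 → Hub: 16+11+14+6+11+24 = 82
Hub → #101 → #103 → #102 → #104 → #105 → Hub: 16+13+19+8+6+19 = 81
Hub → #101 → #103 → #102 → #105 → #104 → Hub: 16+13+19+14+6+13 = 81
Hub → #101 → #103 → #104 → #102 → #105 → Hub: 16+13+11+8+14+19 = 81
Hub → #101 → #103 → #104 → #105 → #102 → Hub: 16+13+11+6+14+5 = 65
Hub → #101 → #103 → #105 → #102 → #104 → Hub: 16+13+5+14+8+13 = 69
Hub → #101 → #103 → #105 → #104 → #102 → Hub: 16+13+5+6+8+5 = 53
Hub → #101 → #104 → #102 → #103 → #105 → Hub: 16+3+8+19+5+19 = 70
Hub → #101 → #104 → #102 → #105 → #103 → Hub: 16+3+8+14+5+24 = 70
… (46 more)
The minimum is 53.
One optimal route: Hub → #101 → #103 → #105 → #104 → #102 → Hub (or its reverse).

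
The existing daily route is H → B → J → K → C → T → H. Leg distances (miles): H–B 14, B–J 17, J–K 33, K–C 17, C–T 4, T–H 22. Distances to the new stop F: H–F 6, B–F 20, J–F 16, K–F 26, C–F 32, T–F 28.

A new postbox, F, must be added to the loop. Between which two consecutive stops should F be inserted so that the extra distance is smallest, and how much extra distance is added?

Insertion cost between consecutive stops i–j is d(i,F) + d(F,j) − d(i,j):
  between H and B: 6 + 20 − 14 = 12
  between B and J: 20 + 16 − 17 = 19
  between J and K: 16 + 26 − 33 = 9
  between K and C: 26 + 32 − 17 = 41
  between C and T: 32 + 28 − 4 = 56
  between T and H: 28 + 6 − 22 = 12
Cheapest insertion is between J and K, adding 9.
New total = 107 + 9 = 116.

Minimum extra distance: 9 miles, inserting F between J and K.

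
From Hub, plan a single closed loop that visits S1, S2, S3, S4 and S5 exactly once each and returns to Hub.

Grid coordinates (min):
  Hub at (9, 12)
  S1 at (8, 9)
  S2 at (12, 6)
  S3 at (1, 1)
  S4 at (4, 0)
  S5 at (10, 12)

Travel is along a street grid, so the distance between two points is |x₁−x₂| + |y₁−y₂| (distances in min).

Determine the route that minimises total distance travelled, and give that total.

Shortest round trip = 46 min.

There are 60 distinct closed tours to check (reversals are equivalent).
Hub-S1-S2-S3-S4-S5-Hub: 4+7+16+4+18+1 = 50
Hub-S1-S2-S3-S5-S4-Hub: 4+7+16+20+18+17 = 82
Hub-S1-S2-S4-S3-S5-Hub: 4+7+14+4+20+1 = 50
Hub-S1-S2-S4-S5-S3-Hub: 4+7+14+18+20+19 = 82
Hub-S1-S2-S5-S3-S4-Hub: 4+7+8+20+4+17 = 60
Hub-S1-S2-S5-S4-S3-Hub: 4+7+8+18+4+19 = 60
Hub-S1-S3-S2-S4-S5-Hub: 4+15+16+14+18+1 = 68
Hub-S1-S3-S2-S5-S4-Hub: 4+15+16+8+18+17 = 78
Hub-S1-S3-S4-S2-S5-Hub: 4+15+4+14+8+1 = 46
Hub-S1-S3-S4-S5-S2-Hub: 4+15+4+18+8+9 = 58
Hub-S1-S3-S5-S2-S4-Hub: 4+15+20+8+14+17 = 78
Hub-S1-S3-S5-S4-S2-Hub: 4+15+20+18+14+9 = 80
Hub-S1-S4-S2-S3-S5-Hub: 4+13+14+16+20+1 = 68
Hub-S1-S4-S2-S5-S3-Hub: 4+13+14+8+20+19 = 78
… (46 more)
The minimum is 46.
One optimal route: Hub → S1 → S3 → S4 → S2 → S5 → Hub (or its reverse).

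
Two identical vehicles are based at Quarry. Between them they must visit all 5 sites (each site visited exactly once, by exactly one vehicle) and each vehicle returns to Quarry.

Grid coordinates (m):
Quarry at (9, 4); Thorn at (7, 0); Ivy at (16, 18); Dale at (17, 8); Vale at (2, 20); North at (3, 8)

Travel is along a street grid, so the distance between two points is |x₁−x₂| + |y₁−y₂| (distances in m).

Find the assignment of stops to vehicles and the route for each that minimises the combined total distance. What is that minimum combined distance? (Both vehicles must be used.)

Check every non-empty split of the stops between the two vehicles; for each half take its own optimal tour:
  {Thorn} + {Ivy, Dale, Vale, North}: 12 + 62 = 74
  {Ivy} + {Thorn, Dale, Vale, North}: 42 + 70 = 112
  {Thorn, Ivy} + {Dale, Vale, North}: 54 + 62 = 116
  {Dale} + {Thorn, Ivy, Vale, North}: 24 + 68 = 92
  {Thorn, Dale} + {Ivy, Vale, North}: 36 + 60 = 96
  {Ivy, Dale} + {Thorn, Vale, North}: 44 + 54 = 98
  … (15 splits in total)
Best: vehicle 1 Quarry → Thorn → Quarry = 12; vehicle 2 Quarry → Dale → Ivy → Vale → North → Quarry = 62; combined 74.

74 m — the smallest possible combined total.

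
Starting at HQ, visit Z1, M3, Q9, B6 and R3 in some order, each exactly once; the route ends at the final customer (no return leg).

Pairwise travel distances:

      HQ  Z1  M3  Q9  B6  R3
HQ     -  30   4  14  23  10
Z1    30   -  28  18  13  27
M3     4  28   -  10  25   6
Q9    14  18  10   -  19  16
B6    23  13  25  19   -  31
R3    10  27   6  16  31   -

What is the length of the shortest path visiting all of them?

Shortest open route: 57.

There are 5! = 120 possible orderings.
HQ→Z1→M3→Q9→B6→R3: 30+28+10+19+31 = 118
HQ→Z1→M3→Q9→R3→B6: 30+28+10+16+31 = 115
HQ→Z1→M3→B6→Q9→R3: 30+28+25+19+16 = 118
HQ→Z1→M3→B6→R3→Q9: 30+28+25+31+16 = 130
HQ→Z1→M3→R3→Q9→B6: 30+28+6+16+19 = 99
HQ→Z1→M3→R3→B6→Q9: 30+28+6+31+19 = 114
HQ→Z1→Q9→M3→B6→R3: 30+18+10+25+31 = 114
HQ→Z1→Q9→M3→R3→B6: 30+18+10+6+31 = 95
HQ→Z1→Q9→B6→M3→R3: 30+18+19+25+6 = 98
HQ→Z1→Q9→B6→R3→M3: 30+18+19+31+6 = 104
HQ→Z1→Q9→R3→M3→B6: 30+18+16+6+25 = 95
HQ→Z1→Q9→R3→B6→M3: 30+18+16+31+25 = 120
HQ→Z1→B6→M3→Q9→R3: 30+13+25+10+16 = 94
HQ→Z1→B6→M3→R3→Q9: 30+13+25+6+16 = 90
… (106 more)
HQ→M3→R3→Q9→Z1→B6: 4+6+16+18+13 = 57  ← best
The minimum is 57.
One shortest path: HQ → M3 → R3 → Q9 → Z1 → B6.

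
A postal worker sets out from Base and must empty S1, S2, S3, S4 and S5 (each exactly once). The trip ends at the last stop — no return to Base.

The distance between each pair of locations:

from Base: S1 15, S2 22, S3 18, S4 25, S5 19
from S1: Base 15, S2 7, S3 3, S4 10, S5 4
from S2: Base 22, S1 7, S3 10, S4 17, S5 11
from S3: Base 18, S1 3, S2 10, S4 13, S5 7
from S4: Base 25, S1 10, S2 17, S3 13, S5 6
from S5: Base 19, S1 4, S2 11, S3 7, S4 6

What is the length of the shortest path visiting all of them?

Shortest open route: 45.

There are 5! = 120 possible orderings.
Base→S1→S2→S3→S4→S5: 15+7+10+13+6 = 51
Base→S1→S2→S3→S5→S4: 15+7+10+7+6 = 45
Base→S1→S2→S4→S3→S5: 15+7+17+13+7 = 59
Base→S1→S2→S4→S5→S3: 15+7+17+6+7 = 52
Base→S1→S2→S5→S3→S4: 15+7+11+7+13 = 53
Base→S1→S2→S5→S4→S3: 15+7+11+6+13 = 52
Base→S1→S3→S2→S4→S5: 15+3+10+17+6 = 51
Base→S1→S3→S2→S5→S4: 15+3+10+11+6 = 45
Base→S1→S3→S4→S2→S5: 15+3+13+17+11 = 59
Base→S1→S3→S4→S5→S2: 15+3+13+6+11 = 48
Base→S1→S3→S5→S2→S4: 15+3+7+11+17 = 53
Base→S1→S3→S5→S4→S2: 15+3+7+6+17 = 48
Base→S1→S4→S2→S3→S5: 15+10+17+10+7 = 59
Base→S1→S4→S2→S5→S3: 15+10+17+11+7 = 60
… (106 more)
The minimum is 45.
One shortest path: Base → S1 → S2 → S3 → S5 → S4.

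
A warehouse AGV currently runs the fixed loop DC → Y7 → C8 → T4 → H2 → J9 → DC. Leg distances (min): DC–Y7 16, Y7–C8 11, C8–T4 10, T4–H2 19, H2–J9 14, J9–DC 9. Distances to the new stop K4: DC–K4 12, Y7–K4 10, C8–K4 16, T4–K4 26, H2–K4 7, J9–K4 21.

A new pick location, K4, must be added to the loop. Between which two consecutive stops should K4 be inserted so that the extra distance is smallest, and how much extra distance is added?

Insertion cost between consecutive stops i–j is d(i,K4) + d(K4,j) − d(i,j):
  between DC and Y7: 12 + 10 − 16 = 6
  between Y7 and C8: 10 + 16 − 11 = 15
  between C8 and T4: 16 + 26 − 10 = 32
  between T4 and H2: 26 + 7 − 19 = 14
  between H2 and J9: 7 + 21 − 14 = 14
  between J9 and DC: 21 + 12 − 9 = 24
Cheapest insertion is between DC and Y7, adding 6.
New total = 79 + 6 = 85.

+6 min — insert K4 between DC and Y7.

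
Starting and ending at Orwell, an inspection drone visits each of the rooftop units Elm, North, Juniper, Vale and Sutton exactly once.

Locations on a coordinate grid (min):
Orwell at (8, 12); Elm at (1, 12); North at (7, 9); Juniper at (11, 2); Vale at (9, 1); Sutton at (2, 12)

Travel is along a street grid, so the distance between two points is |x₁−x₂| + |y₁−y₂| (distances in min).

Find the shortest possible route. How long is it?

42 min — the shortest possible round trip.

There are 60 distinct closed tours to check (reversals are equivalent).
Orwell-Elm-North-Juniper-Vale-Sutton-Orwell: 7+9+11+3+18+6 = 54
Orwell-Elm-North-Juniper-Sutton-Vale-Orwell: 7+9+11+19+18+12 = 76
Orwell-Elm-North-Vale-Juniper-Sutton-Orwell: 7+9+10+3+19+6 = 54
Orwell-Elm-North-Vale-Sutton-Juniper-Orwell: 7+9+10+18+19+13 = 76
Orwell-Elm-North-Sutton-Juniper-Vale-Orwell: 7+9+8+19+3+12 = 58
Orwell-Elm-North-Sutton-Vale-Juniper-Orwell: 7+9+8+18+3+13 = 58
Orwell-Elm-Juniper-North-Vale-Sutton-Orwell: 7+20+11+10+18+6 = 72
Orwell-Elm-Juniper-North-Sutton-Vale-Orwell: 7+20+11+8+18+12 = 76
Orwell-Elm-Juniper-Vale-North-Sutton-Orwell: 7+20+3+10+8+6 = 54
Orwell-Elm-Juniper-Vale-Sutton-North-Orwell: 7+20+3+18+8+4 = 60
Orwell-Elm-Juniper-Sutton-North-Vale-Orwell: 7+20+19+8+10+12 = 76
Orwell-Elm-Juniper-Sutton-Vale-North-Orwell: 7+20+19+18+10+4 = 78
Orwell-Elm-Vale-North-Juniper-Sutton-Orwell: 7+19+10+11+19+6 = 72
Orwell-Elm-Vale-North-Sutton-Juniper-Orwell: 7+19+10+8+19+13 = 76
… (46 more)
Orwell-Elm-Sutton-North-Juniper-Vale-Orwell: 7+1+8+11+3+12 = 42  ← best
The minimum is 42.
One optimal route: Orwell → Elm → Sutton → North → Juniper → Vale → Orwell (or its reverse).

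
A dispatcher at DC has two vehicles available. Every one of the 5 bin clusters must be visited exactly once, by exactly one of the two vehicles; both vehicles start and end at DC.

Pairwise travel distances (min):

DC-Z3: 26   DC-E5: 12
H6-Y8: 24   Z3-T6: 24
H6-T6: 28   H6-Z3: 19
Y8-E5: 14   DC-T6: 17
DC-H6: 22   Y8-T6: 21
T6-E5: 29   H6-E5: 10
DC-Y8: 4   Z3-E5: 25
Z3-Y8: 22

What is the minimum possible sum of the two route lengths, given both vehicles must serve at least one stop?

90 min — the smallest possible combined total.

Try each way of splitting the stops between the two vehicles (each non-empty) and, for each split, find the best tour for each vehicle:
  {H6} + {Z3, Y8, T6, E5}: 44 + 84 = 128
  {Z3} + {H6, Y8, T6, E5}: 52 + 73 = 125
  {H6, Z3} + {Y8, T6, E5}: 67 + 64 = 131
  {Y8} + {H6, Z3, T6, E5}: 8 + 82 = 90
  {H6, Y8} + {Z3, T6, E5}: 50 + 78 = 128
  {Z3, Y8} + {H6, T6, E5}: 52 + 67 = 119
  … (15 splits in total)
Best: vehicle 1 DC → Y8 → DC = 8; vehicle 2 DC → T6 → Z3 → H6 → E5 → DC = 82; combined 90.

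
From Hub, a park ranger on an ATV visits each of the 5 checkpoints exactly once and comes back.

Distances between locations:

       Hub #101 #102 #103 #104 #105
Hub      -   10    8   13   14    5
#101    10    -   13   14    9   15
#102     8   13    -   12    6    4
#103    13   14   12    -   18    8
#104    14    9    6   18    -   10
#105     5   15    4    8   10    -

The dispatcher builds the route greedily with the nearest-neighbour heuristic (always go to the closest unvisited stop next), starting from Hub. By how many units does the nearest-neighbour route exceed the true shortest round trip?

Hub: #105=5, #102=8, #101=10, #103=13, #104=14 ⇒ #105
#105: #102=4, #103=8, #104=10, #101=15 ⇒ #102
#102: #104=6, #103=12, #101=13 ⇒ #104
#104: #101=9, #103=18 ⇒ #101
#101: #103=14 ⇒ #103
NN route Hub → #105 → #102 → #104 → #101 → #103 → Hub costs 51.
Optimal: Hub → #101 → #104 → #102 → #103 → #105 → Hub costs 50 (by enumerating all 60 distinct tours).
Excess = 51 − 50 = 1.

The nearest-neighbour route is 1 longer than optimal.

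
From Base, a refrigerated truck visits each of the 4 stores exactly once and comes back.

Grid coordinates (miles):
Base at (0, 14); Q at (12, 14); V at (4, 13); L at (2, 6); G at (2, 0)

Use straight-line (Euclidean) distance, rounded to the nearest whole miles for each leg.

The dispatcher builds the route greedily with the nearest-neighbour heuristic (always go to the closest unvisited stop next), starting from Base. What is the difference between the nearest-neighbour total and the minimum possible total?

Base: V=4, L=8, Q=12, G=14 ⇒ V
V: L=7, Q=8, G=13 ⇒ L
L: G=6, Q=13 ⇒ G
G: Q=17 ⇒ Q
NN route Base → V → L → G → Q → Base costs 46.
Optimal: Base → V → Q → G → L → Base costs 43 (by enumerating all 12 distinct tours).
Excess = 46 − 43 = 3.

The nearest-neighbour route is 3 miles longer than optimal.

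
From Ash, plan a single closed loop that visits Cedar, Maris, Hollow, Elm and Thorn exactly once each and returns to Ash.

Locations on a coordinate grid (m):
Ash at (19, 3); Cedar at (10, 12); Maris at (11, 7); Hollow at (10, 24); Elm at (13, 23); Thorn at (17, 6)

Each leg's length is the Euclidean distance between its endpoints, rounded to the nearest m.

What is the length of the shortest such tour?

Minimum total distance: 50 m.

With 5 stops there are 5!/2 = 60 distinct round trips (a route and its reverse cost the same).
Ash-Cedar-Maris-Hollow-Elm-Thorn-Ash: 13+5+17+3+17+4 = 59
Ash-Cedar-Maris-Hollow-Thorn-Elm-Ash: 13+5+17+19+17+21 = 92
Ash-Cedar-Maris-Elm-Hollow-Thorn-Ash: 13+5+16+3+19+4 = 60
Ash-Cedar-Maris-Elm-Thorn-Hollow-Ash: 13+5+16+17+19+23 = 93
Ash-Cedar-Maris-Thorn-Hollow-Elm-Ash: 13+5+6+19+3+21 = 67
Ash-Cedar-Maris-Thorn-Elm-Hollow-Ash: 13+5+6+17+3+23 = 67
Ash-Cedar-Hollow-Maris-Elm-Thorn-Ash: 13+12+17+16+17+4 = 79
Ash-Cedar-Hollow-Maris-Thorn-Elm-Ash: 13+12+17+6+17+21 = 86
Ash-Cedar-Hollow-Elm-Maris-Thorn-Ash: 13+12+3+16+6+4 = 54
Ash-Cedar-Hollow-Elm-Thorn-Maris-Ash: 13+12+3+17+6+9 = 60
Ash-Cedar-Hollow-Thorn-Maris-Elm-Ash: 13+12+19+6+16+21 = 87
Ash-Cedar-Hollow-Thorn-Elm-Maris-Ash: 13+12+19+17+16+9 = 86
Ash-Cedar-Elm-Maris-Hollow-Thorn-Ash: 13+11+16+17+19+4 = 80
Ash-Cedar-Elm-Maris-Thorn-Hollow-Ash: 13+11+16+6+19+23 = 88
… (46 more)
Ash-Maris-Cedar-Hollow-Elm-Thorn-Ash: 9+5+12+3+17+4 = 50  ← best
The minimum is 50.
One optimal route: Ash → Maris → Cedar → Hollow → Elm → Thorn → Ash (or its reverse).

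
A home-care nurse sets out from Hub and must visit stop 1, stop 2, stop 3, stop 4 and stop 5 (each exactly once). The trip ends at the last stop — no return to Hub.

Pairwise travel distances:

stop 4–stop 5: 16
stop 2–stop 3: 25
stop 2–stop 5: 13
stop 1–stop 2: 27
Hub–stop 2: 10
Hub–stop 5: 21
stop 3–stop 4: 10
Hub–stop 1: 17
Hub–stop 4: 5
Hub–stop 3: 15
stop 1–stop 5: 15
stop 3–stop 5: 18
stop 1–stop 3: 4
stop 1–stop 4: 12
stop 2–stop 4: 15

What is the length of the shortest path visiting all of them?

Minimum one-way distance = 47.

There are 5! = 120 possible orderings.
Hub - stop 1 - stop 2 - stop 3 - stop 4 - stop 5: 17+27+25+10+16 = 95
Hub - stop 1 - stop 2 - stop 3 - stop 5 - stop 4: 17+27+25+18+16 = 103
Hub - stop 1 - stop 2 - stop 4 - stop 3 - stop 5: 17+27+15+10+18 = 87
Hub - stop 1 - stop 2 - stop 4 - stop 5 - stop 3: 17+27+15+16+18 = 93
Hub - stop 1 - stop 2 - stop 5 - stop 3 - stop 4: 17+27+13+18+10 = 85
Hub - stop 1 - stop 2 - stop 5 - stop 4 - stop 3: 17+27+13+16+10 = 83
Hub - stop 1 - stop 3 - stop 2 - stop 4 - stop 5: 17+4+25+15+16 = 77
Hub - stop 1 - stop 3 - stop 2 - stop 5 - stop 4: 17+4+25+13+16 = 75
Hub - stop 1 - stop 3 - stop 4 - stop 2 - stop 5: 17+4+10+15+13 = 59
Hub - stop 1 - stop 3 - stop 4 - stop 5 - stop 2: 17+4+10+16+13 = 60
Hub - stop 1 - stop 3 - stop 5 - stop 2 - stop 4: 17+4+18+13+15 = 67
Hub - stop 1 - stop 3 - stop 5 - stop 4 - stop 2: 17+4+18+16+15 = 70
Hub - stop 1 - stop 4 - stop 2 - stop 3 - stop 5: 17+12+15+25+18 = 87
Hub - stop 1 - stop 4 - stop 2 - stop 5 - stop 3: 17+12+15+13+18 = 75
… (106 more)
Hub - stop 4 - stop 3 - stop 1 - stop 5 - stop 2: 5+10+4+15+13 = 47  ← best
The minimum is 47.
One shortest path: Hub → stop 4 → stop 3 → stop 1 → stop 5 → stop 2.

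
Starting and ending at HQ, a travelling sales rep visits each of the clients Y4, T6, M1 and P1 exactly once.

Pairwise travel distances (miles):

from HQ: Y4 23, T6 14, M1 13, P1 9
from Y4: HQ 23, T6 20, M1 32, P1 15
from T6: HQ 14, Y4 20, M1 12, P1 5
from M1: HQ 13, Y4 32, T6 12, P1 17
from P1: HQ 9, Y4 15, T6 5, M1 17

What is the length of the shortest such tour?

68 miles — the shortest possible round trip.

There are 12 distinct closed tours to check (reversals are equivalent).
HQ - Y4 - T6 - M1 - P1 - HQ: 23+20+12+17+9 = 81
HQ - Y4 - T6 - P1 - M1 - HQ: 23+20+5+17+13 = 78
HQ - Y4 - M1 - T6 - P1 - HQ: 23+32+12+5+9 = 81
HQ - Y4 - M1 - P1 - T6 - HQ: 23+32+17+5+14 = 91
HQ - Y4 - P1 - T6 - M1 - HQ: 23+15+5+12+13 = 68
HQ - Y4 - P1 - M1 - T6 - HQ: 23+15+17+12+14 = 81
HQ - T6 - Y4 - M1 - P1 - HQ: 14+20+32+17+9 = 92
HQ - T6 - Y4 - P1 - M1 - HQ: 14+20+15+17+13 = 79
HQ - T6 - M1 - Y4 - P1 - HQ: 14+12+32+15+9 = 82
HQ - T6 - P1 - Y4 - M1 - HQ: 14+5+15+32+13 = 79
HQ - M1 - Y4 - T6 - P1 - HQ: 13+32+20+5+9 = 79
HQ - M1 - T6 - Y4 - P1 - HQ: 13+12+20+15+9 = 69
The minimum is 68.
One optimal route: HQ → Y4 → P1 → T6 → M1 → HQ (or its reverse).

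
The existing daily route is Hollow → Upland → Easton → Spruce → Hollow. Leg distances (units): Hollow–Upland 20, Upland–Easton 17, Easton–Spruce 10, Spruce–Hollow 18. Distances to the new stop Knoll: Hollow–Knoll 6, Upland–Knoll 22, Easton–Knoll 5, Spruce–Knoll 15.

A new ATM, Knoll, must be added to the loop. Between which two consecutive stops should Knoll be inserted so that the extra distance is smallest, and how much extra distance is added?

Insertion cost between consecutive stops i–j is d(i,Knoll) + d(Knoll,j) − d(i,j):
  between Hollow and Upland: 6 + 22 − 20 = 8
  between Upland and Easton: 22 + 5 − 17 = 10
  between Easton and Spruce: 5 + 15 − 10 = 10
  between Spruce and Hollow: 15 + 6 − 18 = 3
Cheapest insertion is between Spruce and Hollow, adding 3.
New total = 65 + 3 = 68.

Adding 3 by placing Knoll on the Spruce–Hollow leg.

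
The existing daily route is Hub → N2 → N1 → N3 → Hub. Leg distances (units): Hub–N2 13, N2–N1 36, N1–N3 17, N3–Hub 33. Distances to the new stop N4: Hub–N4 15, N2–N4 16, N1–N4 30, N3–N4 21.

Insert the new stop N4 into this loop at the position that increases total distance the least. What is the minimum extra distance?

Adding 3 by placing N4 on the N3–Hub leg.

Insertion cost between consecutive stops i–j is d(i,N4) + d(N4,j) − d(i,j):
  between Hub and N2: 15 + 16 − 13 = 18
  between N2 and N1: 16 + 30 − 36 = 10
  between N1 and N3: 30 + 21 − 17 = 34
  between N3 and Hub: 21 + 15 − 33 = 3
Cheapest insertion is between N3 and Hub, adding 3.
New total = 99 + 3 = 102.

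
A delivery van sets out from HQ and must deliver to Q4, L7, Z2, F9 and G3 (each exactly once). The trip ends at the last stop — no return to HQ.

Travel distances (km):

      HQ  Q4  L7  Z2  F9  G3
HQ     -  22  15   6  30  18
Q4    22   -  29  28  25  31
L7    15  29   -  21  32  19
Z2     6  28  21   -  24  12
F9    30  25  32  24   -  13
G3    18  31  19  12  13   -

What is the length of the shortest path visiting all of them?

There are 5! = 120 possible orderings.
HQ - Q4 - L7 - Z2 - F9 - G3: 22+29+21+24+13 = 109
HQ - Q4 - L7 - Z2 - G3 - F9: 22+29+21+12+13 = 97
HQ - Q4 - L7 - F9 - Z2 - G3: 22+29+32+24+12 = 119
HQ - Q4 - L7 - F9 - G3 - Z2: 22+29+32+13+12 = 108
HQ - Q4 - L7 - G3 - Z2 - F9: 22+29+19+12+24 = 106
HQ - Q4 - L7 - G3 - F9 - Z2: 22+29+19+13+24 = 107
HQ - Q4 - Z2 - L7 - F9 - G3: 22+28+21+32+13 = 116
HQ - Q4 - Z2 - L7 - G3 - F9: 22+28+21+19+13 = 103
HQ - Q4 - Z2 - F9 - L7 - G3: 22+28+24+32+19 = 125
HQ - Q4 - Z2 - F9 - G3 - L7: 22+28+24+13+19 = 106
HQ - Q4 - Z2 - G3 - L7 - F9: 22+28+12+19+32 = 113
HQ - Q4 - Z2 - G3 - F9 - L7: 22+28+12+13+32 = 107
HQ - Q4 - F9 - L7 - Z2 - G3: 22+25+32+21+12 = 112
HQ - Q4 - F9 - L7 - G3 - Z2: 22+25+32+19+12 = 110
… (106 more)
HQ - Z2 - L7 - G3 - F9 - Q4: 6+21+19+13+25 = 84  ← best
The minimum is 84.
One shortest path: HQ → Z2 → L7 → G3 → F9 → Q4.

84 km — the minimum one-way total.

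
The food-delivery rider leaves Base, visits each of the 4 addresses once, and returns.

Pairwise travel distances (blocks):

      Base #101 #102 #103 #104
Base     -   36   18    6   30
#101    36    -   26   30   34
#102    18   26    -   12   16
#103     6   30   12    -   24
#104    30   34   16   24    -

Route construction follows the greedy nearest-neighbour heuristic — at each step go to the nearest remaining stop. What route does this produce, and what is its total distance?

From Base: distances to unvisited — #103=6, #102=18, #104=30, #101=36. Nearest is #103 (6).
From #103: distances to unvisited — #102=12, #104=24, #101=30. Nearest is #102 (12).
From #102: distances to unvisited — #104=16, #101=26. Nearest is #104 (16).
From #104: distances to unvisited — #101=34. Nearest is #101 (34).
Return #101→Base: 36.
Total = 6 + 12 + 16 + 34 + 36 = 104.

Nearest-neighbour total = 104 blocks; route Base → #103 → #102 → #104 → #101 → Base.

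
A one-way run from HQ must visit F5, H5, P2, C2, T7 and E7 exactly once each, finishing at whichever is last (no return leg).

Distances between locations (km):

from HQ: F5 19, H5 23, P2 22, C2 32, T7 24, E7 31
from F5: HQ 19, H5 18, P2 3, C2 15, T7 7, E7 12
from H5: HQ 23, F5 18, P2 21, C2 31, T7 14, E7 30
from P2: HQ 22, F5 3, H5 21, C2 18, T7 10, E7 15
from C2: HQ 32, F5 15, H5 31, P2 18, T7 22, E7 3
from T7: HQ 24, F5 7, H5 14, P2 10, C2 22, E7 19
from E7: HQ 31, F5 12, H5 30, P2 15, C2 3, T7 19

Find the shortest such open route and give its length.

Shortest open route: 65 km.

There are 6! = 720 possible orderings.
HQ → F5 → H5 → P2 → C2 → T7 → E7: 19+18+21+18+22+19 = 117
HQ → F5 → H5 → P2 → C2 → E7 → T7: 19+18+21+18+3+19 = 98
HQ → F5 → H5 → P2 → T7 → C2 → E7: 19+18+21+10+22+3 = 93
HQ → F5 → H5 → P2 → T7 → E7 → C2: 19+18+21+10+19+3 = 90
HQ → F5 → H5 → P2 → E7 → C2 → T7: 19+18+21+15+3+22 = 98
HQ → F5 → H5 → P2 → E7 → T7 → C2: 19+18+21+15+19+22 = 114
HQ → F5 → H5 → C2 → P2 → T7 → E7: 19+18+31+18+10+19 = 115
HQ → F5 → H5 → C2 → P2 → E7 → T7: 19+18+31+18+15+19 = 120
… (712 more)
HQ → H5 → T7 → F5 → P2 → E7 → C2: 23+14+7+3+15+3 = 65  ← best
The minimum is 65.
One shortest path: HQ → H5 → T7 → F5 → P2 → E7 → C2.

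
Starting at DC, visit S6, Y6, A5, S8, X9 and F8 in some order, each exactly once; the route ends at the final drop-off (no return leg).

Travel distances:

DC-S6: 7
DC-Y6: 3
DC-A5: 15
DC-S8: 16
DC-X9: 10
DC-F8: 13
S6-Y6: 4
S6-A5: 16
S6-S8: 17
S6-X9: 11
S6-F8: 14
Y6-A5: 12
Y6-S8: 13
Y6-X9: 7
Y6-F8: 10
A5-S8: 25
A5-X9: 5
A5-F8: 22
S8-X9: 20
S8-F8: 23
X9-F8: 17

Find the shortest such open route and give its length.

There are 6! = 720 possible orderings.
DC - S6 - Y6 - A5 - S8 - X9 - F8: 7+4+12+25+20+17 = 85
DC - S6 - Y6 - A5 - S8 - F8 - X9: 7+4+12+25+23+17 = 88
DC - S6 - Y6 - A5 - X9 - S8 - F8: 7+4+12+5+20+23 = 71
DC - S6 - Y6 - A5 - X9 - F8 - S8: 7+4+12+5+17+23 = 68
DC - S6 - Y6 - A5 - F8 - S8 - X9: 7+4+12+22+23+20 = 88
DC - S6 - Y6 - A5 - F8 - X9 - S8: 7+4+12+22+17+20 = 82
DC - S6 - Y6 - S8 - A5 - X9 - F8: 7+4+13+25+5+17 = 71
DC - S6 - Y6 - S8 - A5 - F8 - X9: 7+4+13+25+22+17 = 88
… (712 more)
The minimum is 68.
One shortest path: DC → S6 → Y6 → A5 → X9 → F8 → S8.

Shortest open route: 68.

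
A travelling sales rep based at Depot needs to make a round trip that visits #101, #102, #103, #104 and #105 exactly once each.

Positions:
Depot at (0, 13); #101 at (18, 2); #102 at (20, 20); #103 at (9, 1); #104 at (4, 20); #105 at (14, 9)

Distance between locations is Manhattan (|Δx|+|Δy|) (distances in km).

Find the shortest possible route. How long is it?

86 km — the shortest possible round trip.

Depot-#101-#102-#103-#104-#105-Depot: 29+20+30+24+21+18 = 142
Depot-#101-#102-#103-#105-#104-Depot: 29+20+30+13+21+11 = 124
Depot-#101-#102-#104-#103-#105-Depot: 29+20+16+24+13+18 = 120
Depot-#101-#102-#104-#105-#103-Depot: 29+20+16+21+13+21 = 120
Depot-#101-#102-#105-#103-#104-Depot: 29+20+17+13+24+11 = 114
Depot-#101-#102-#105-#104-#103-Depot: 29+20+17+21+24+21 = 132
Depot-#101-#103-#102-#104-#105-Depot: 29+10+30+16+21+18 = 124
Depot-#101-#103-#102-#105-#104-Depot: 29+10+30+17+21+11 = 118
Depot-#101-#103-#104-#102-#105-Depot: 29+10+24+16+17+18 = 114
Depot-#101-#103-#104-#105-#102-Depot: 29+10+24+21+17+27 = 128
Depot-#101-#103-#105-#102-#104-Depot: 29+10+13+17+16+11 = 96
Depot-#101-#103-#105-#104-#102-Depot: 29+10+13+21+16+27 = 116
Depot-#101-#104-#102-#103-#105-Depot: 29+32+16+30+13+18 = 138
Depot-#101-#104-#102-#105-#103-Depot: 29+32+16+17+13+21 = 128
… (46 more)
Depot-#103-#101-#105-#102-#104-Depot: 21+10+11+17+16+11 = 86  ← best
The minimum is 86.
One optimal route: Depot → #103 → #101 → #105 → #102 → #104 → Depot (or its reverse).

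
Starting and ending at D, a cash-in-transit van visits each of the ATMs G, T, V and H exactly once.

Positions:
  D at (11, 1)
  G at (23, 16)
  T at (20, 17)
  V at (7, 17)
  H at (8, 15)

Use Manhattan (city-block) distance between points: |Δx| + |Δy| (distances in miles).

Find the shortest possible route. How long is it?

With 4 stops there are 4!/2 = 12 distinct round trips (a route and its reverse cost the same).
D → G → T → V → H → D: 27+4+13+3+17 = 64
D → G → T → H → V → D: 27+4+14+3+20 = 68
D → G → V → T → H → D: 27+17+13+14+17 = 88
D → G → V → H → T → D: 27+17+3+14+25 = 86
D → G → H → T → V → D: 27+16+14+13+20 = 90
D → G → H → V → T → D: 27+16+3+13+25 = 84
D → T → G → V → H → D: 25+4+17+3+17 = 66
D → T → G → H → V → D: 25+4+16+3+20 = 68
D → T → V → G → H → D: 25+13+17+16+17 = 88
D → T → H → G → V → D: 25+14+16+17+20 = 92
D → V → G → T → H → D: 20+17+4+14+17 = 72
D → V → T → G → H → D: 20+13+4+16+17 = 70
The minimum is 64.
One optimal route: D → G → T → V → H → D (or its reverse).

Shortest round trip = 64 miles.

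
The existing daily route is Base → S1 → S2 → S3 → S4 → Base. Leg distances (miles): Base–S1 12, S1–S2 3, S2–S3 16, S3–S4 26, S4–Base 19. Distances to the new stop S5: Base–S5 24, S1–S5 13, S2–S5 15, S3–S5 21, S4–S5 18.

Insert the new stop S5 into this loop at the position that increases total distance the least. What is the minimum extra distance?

Insertion cost between consecutive stops i–j is d(i,S5) + d(S5,j) − d(i,j):
  between Base and S1: 24 + 13 − 12 = 25
  between S1 and S2: 13 + 15 − 3 = 25
  between S2 and S3: 15 + 21 − 16 = 20
  between S3 and S4: 21 + 18 − 26 = 13
  between S4 and Base: 18 + 24 − 19 = 23
Cheapest insertion is between S3 and S4, adding 13.
New total = 76 + 13 = 89.

+13 miles — insert S5 between S3 and S4.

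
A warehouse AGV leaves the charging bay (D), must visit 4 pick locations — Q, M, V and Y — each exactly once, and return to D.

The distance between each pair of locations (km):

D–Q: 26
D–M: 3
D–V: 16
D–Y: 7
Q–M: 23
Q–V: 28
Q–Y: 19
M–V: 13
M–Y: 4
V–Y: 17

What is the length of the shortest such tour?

70 km — the shortest possible round trip.

There are 12 distinct closed tours to check (reversals are equivalent).
D → Q → M → V → Y → D: 26+23+13+17+7 = 86
D → Q → M → Y → V → D: 26+23+4+17+16 = 86
D → Q → V → M → Y → D: 26+28+13+4+7 = 78
D → Q → V → Y → M → D: 26+28+17+4+3 = 78
D → Q → Y → M → V → D: 26+19+4+13+16 = 78
D → Q → Y → V → M → D: 26+19+17+13+3 = 78
D → M → Q → V → Y → D: 3+23+28+17+7 = 78
D → M → Q → Y → V → D: 3+23+19+17+16 = 78
D → M → V → Q → Y → D: 3+13+28+19+7 = 70
D → M → Y → Q → V → D: 3+4+19+28+16 = 70
D → V → Q → M → Y → D: 16+28+23+4+7 = 78
D → V → M → Q → Y → D: 16+13+23+19+7 = 78
The minimum is 70.
One optimal route: D → M → V → Q → Y → D (or its reverse).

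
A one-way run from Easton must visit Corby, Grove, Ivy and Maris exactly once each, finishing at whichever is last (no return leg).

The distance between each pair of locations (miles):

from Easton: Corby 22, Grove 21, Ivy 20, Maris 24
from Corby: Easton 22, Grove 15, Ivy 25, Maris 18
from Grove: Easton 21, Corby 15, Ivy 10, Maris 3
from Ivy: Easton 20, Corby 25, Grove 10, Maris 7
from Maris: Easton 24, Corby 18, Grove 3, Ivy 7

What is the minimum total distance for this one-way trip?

Minimum one-way distance = 45 miles.

There are 4! = 24 possible orderings.
Easton - Corby - Grove - Ivy - Maris: 22+15+10+7 = 54
Easton - Corby - Grove - Maris - Ivy: 22+15+3+7 = 47
Easton - Corby - Ivy - Grove - Maris: 22+25+10+3 = 60
Easton - Corby - Ivy - Maris - Grove: 22+25+7+3 = 57
Easton - Corby - Maris - Grove - Ivy: 22+18+3+10 = 53
Easton - Corby - Maris - Ivy - Grove: 22+18+7+10 = 57
Easton - Grove - Corby - Ivy - Maris: 21+15+25+7 = 68
Easton - Grove - Corby - Maris - Ivy: 21+15+18+7 = 61
Easton - Grove - Ivy - Corby - Maris: 21+10+25+18 = 74
Easton - Grove - Ivy - Maris - Corby: 21+10+7+18 = 56
Easton - Grove - Maris - Corby - Ivy: 21+3+18+25 = 67
Easton - Grove - Maris - Ivy - Corby: 21+3+7+25 = 56
Easton - Ivy - Corby - Grove - Maris: 20+25+15+3 = 63
Easton - Ivy - Corby - Maris - Grove: 20+25+18+3 = 66
… (10 more)
Easton - Ivy - Maris - Grove - Corby: 20+7+3+15 = 45  ← best
The minimum is 45.
One shortest path: Easton → Ivy → Maris → Grove → Corby.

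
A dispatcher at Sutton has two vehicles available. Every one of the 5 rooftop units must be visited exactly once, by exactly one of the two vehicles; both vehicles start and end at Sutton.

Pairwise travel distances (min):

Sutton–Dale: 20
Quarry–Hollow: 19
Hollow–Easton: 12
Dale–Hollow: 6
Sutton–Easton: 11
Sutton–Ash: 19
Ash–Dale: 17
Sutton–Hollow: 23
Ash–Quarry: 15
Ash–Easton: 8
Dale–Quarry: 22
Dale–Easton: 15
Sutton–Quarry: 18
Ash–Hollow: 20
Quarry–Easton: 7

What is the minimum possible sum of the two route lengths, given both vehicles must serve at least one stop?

Check every non-empty split of the stops between the two vehicles; for each half take its own optimal tour:
  {Ash} + {Dale, Quarry, Hollow, Easton}: 38 + 63 = 101
  {Dale} + {Ash, Quarry, Hollow, Easton}: 40 + 76 = 116
  {Ash, Dale} + {Quarry, Hollow, Easton}: 56 + 60 = 116
  {Quarry} + {Ash, Dale, Hollow, Easton}: 36 + 65 = 101
  {Ash, Quarry} + {Dale, Hollow, Easton}: 52 + 49 = 101
  {Dale, Quarry} + {Ash, Hollow, Easton}: 60 + 62 = 122
  … (15 splits in total)
Best: vehicle 1 Sutton → Ash → Sutton = 38; vehicle 2 Sutton → Dale → Hollow → Quarry → Easton → Sutton = 63; combined 101.

Minimum combined distance: 101 min.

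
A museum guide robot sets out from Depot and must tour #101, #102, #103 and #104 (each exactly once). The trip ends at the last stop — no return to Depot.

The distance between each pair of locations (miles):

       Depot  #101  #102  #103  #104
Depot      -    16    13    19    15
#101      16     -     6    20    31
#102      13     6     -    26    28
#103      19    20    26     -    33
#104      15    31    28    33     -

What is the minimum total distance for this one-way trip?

There are 4! = 24 possible orderings.
Depot → #101 → #102 → #103 → #104: 16+6+26+33 = 81
Depot → #101 → #102 → #104 → #103: 16+6+28+33 = 83
Depot → #101 → #103 → #102 → #104: 16+20+26+28 = 90
Depot → #101 → #103 → #104 → #102: 16+20+33+28 = 97
Depot → #101 → #104 → #102 → #103: 16+31+28+26 = 101
Depot → #101 → #104 → #103 → #102: 16+31+33+26 = 106
Depot → #102 → #101 → #103 → #104: 13+6+20+33 = 72
Depot → #102 → #101 → #104 → #103: 13+6+31+33 = 83
Depot → #102 → #103 → #101 → #104: 13+26+20+31 = 90
Depot → #102 → #103 → #104 → #101: 13+26+33+31 = 103
Depot → #102 → #104 → #101 → #103: 13+28+31+20 = 92
Depot → #102 → #104 → #103 → #101: 13+28+33+20 = 94
Depot → #103 → #101 → #102 → #104: 19+20+6+28 = 73
Depot → #103 → #101 → #104 → #102: 19+20+31+28 = 98
… (10 more)
Depot → #104 → #102 → #101 → #103: 15+28+6+20 = 69  ← best
The minimum is 69.
One shortest path: Depot → #104 → #102 → #101 → #103.

69 miles — the minimum one-way total.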